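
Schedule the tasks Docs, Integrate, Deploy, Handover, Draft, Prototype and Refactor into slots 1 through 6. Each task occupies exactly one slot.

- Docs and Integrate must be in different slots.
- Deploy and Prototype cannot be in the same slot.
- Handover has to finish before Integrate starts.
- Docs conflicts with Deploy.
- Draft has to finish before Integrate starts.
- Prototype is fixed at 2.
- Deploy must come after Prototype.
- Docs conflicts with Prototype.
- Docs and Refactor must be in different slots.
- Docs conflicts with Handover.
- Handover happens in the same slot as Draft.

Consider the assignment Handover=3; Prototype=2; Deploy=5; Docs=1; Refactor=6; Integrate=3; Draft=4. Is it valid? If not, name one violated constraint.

Invalid. Draft has to finish before Integrate starts.

Handover happens in the same slot as Draft — violated.
Docs and Integrate must be in different slots — holds.
Deploy and Prototype cannot be in the same slot — holds.
Docs and Refactor must be in different slots — holds.
Docs conflicts with Handover — holds.
Docs conflicts with Deploy — holds.
Docs conflicts with Prototype — holds.
Draft has to finish before Integrate starts — violated.
Handover has to finish before Integrate starts — violated.
Deploy must come after Prototype — holds.
Prototype is fixed at 2 — holds.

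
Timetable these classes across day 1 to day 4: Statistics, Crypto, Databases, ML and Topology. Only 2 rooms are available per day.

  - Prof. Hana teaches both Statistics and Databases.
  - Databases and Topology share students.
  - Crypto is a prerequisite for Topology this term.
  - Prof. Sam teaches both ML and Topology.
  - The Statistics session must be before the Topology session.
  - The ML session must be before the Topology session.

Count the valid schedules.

Splitting on Statistics: it can be day 1 (19), day 2 (19), day 3 (14). Listing each branch's schedules as (Crypto, Databases, ML, Topology) by day number:
Statistics=day 1: (1,2,2,3) (1,2,2,4) (1,2,3,4) (1,3,2,4) (1,3,3,4) (1,4,2,3) (2,2,1,3) (2,2,1,4) (2,2,3,4) (2,3,1,4) (2,3,2,4) (2,3,3,4) (2,4,1,3) (2,4,2,3) (3,2,1,4) (3,2,2,4) (3,2,3,4) (3,3,1,4) (3,3,2,4) — 19.
Statistics=day 2: (1,1,2,3) (1,1,2,4) (1,1,3,4) (1,3,1,4) (1,3,2,4) (1,3,3,4) (1,4,1,3) (1,4,2,3) (2,1,1,3) (2,1,1,4) (2,1,3,4) (2,3,1,4) (2,3,3,4) (2,4,1,3) (3,1,1,4) (3,1,2,4) (3,1,3,4) (3,3,1,4) (3,3,2,4) — 19.
Statistics=day 3: (1,1,2,4) (1,1,3,4) (1,2,1,4) (1,2,2,4) (1,2,3,4) (2,1,1,4) (2,1,2,4) (2,1,3,4) (2,2,1,4) (2,2,3,4) (3,1,1,4) (3,1,2,4) (3,2,1,4) (3,2,2,4) — 14.
Summing: 19 + 19 + 14 = 52.

52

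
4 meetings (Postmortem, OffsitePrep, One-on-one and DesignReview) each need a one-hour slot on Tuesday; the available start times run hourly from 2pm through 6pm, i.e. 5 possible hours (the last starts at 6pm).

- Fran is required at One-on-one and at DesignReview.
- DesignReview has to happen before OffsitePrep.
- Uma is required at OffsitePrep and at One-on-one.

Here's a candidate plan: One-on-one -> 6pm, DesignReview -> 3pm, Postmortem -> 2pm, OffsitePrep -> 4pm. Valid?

Fran is required at One-on-one and at DesignReview — holds.
DesignReview has to happen before OffsitePrep — holds.
Uma is required at OffsitePrep and at One-on-one — holds.

Valid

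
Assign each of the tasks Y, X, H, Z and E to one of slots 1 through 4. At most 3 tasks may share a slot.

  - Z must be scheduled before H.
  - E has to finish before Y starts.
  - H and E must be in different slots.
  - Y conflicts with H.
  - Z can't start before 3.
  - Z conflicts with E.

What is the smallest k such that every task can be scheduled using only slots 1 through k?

The precedence chain requires at least 2 distinct slots.
With at most 3 per slot and 5 tasks, at least 2 slots are needed.
Propagating the time windows through the other constraints, H can't land before 4, so the schedule must run through at least slot 4.
4 works (last occupied slot: 4): for example H -> 4, Y -> 2, E -> 1, X -> 1, Z -> 3.

4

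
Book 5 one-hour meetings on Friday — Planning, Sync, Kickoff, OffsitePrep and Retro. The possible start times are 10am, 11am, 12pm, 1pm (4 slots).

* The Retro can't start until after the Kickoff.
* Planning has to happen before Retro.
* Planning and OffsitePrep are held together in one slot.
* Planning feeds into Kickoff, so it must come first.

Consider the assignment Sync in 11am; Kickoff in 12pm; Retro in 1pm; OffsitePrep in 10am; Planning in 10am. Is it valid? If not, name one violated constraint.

Valid

Planning and OffsitePrep are held together in one slot — holds.
Planning feeds into Kickoff, so it must come first — holds.
The Retro can't start until after the Kickoff — holds.
Planning has to happen before Retro — holds.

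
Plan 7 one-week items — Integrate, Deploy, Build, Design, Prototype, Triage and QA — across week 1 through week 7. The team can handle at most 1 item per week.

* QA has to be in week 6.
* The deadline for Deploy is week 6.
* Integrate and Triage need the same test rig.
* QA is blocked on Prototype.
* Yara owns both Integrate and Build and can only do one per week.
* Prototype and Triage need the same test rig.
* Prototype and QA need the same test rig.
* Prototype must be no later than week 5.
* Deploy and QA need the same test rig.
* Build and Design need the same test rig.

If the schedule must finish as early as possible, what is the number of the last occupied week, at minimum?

The precedence chain requires at least 2 distinct weeks.
With at most 1 per week and 7 work items, at least 7 weeks are needed.
QA can't be placed before week 6, so the schedule must run through at least week 6.
7 works (last occupied week: week 7): for example Prototype -> week 1; Design -> week 5; Build -> week 4; Integrate -> week 3; Deploy -> week 2; QA -> week 6; Triage -> week 7.

7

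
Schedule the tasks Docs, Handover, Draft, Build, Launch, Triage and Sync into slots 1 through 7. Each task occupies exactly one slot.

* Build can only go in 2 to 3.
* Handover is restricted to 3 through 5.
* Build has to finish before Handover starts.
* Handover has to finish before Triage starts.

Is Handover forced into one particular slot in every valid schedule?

Handover can be 3 (e.g. Handover=3, Launch=1, Sync=1, Docs=1, Triage=4, Draft=1, Build=2) or 4 (e.g. Draft in 1; Handover in 4; Triage in 5; Launch in 1; Build in 2; Sync in 1; Docs in 1).

No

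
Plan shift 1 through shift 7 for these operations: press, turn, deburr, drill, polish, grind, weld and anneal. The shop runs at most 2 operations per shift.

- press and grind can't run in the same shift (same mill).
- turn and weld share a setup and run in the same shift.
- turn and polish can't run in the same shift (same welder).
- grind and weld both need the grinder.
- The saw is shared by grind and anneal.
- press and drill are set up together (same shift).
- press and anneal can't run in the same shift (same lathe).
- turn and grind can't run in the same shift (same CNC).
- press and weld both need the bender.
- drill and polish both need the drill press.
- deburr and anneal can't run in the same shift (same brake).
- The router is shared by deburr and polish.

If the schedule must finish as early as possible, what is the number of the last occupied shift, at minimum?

shift 4

With at most 2 per shift and 8 operations, at least 4 shifts are needed.
4 works (last occupied shift: shift 4): for example deburr in shift 3, drill in shift 1, press in shift 1, anneal in shift 4, turn in shift 2, grind in shift 3, weld in shift 2, polish in shift 4.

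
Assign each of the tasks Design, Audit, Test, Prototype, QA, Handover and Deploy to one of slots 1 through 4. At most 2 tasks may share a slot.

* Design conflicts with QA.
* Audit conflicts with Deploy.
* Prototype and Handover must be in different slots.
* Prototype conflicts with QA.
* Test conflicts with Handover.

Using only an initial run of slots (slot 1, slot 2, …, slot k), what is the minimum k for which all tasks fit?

4

With at most 2 per slot and 7 tasks, at least 4 slots are needed.
4 works (last occupied slot: 4): for example Audit -> 1, Prototype -> 2, Handover -> 3, Deploy -> 4, QA -> 3, Design -> 1, Test -> 2.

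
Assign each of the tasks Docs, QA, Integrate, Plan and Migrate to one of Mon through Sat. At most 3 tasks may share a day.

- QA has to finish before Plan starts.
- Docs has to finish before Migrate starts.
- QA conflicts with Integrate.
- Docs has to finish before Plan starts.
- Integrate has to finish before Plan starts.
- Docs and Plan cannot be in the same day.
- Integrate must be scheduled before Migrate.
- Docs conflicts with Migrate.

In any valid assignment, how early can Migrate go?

Tue

Precedence pushes Migrate to at least Tue.
Migrate at Tue is achievable: Plan=Wed, Migrate=Tue, Integrate=Mon, QA=Tue, Docs=Mon.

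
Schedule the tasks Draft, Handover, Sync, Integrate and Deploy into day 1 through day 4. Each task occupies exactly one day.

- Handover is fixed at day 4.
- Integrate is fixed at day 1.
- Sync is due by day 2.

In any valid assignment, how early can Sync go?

day 1

Sync's own window allows nothing later than day 2.
Sync at day 1 is achievable: Sync=day 1; Integrate=day 1; Draft=day 1; Deploy=day 1; Handover=day 4.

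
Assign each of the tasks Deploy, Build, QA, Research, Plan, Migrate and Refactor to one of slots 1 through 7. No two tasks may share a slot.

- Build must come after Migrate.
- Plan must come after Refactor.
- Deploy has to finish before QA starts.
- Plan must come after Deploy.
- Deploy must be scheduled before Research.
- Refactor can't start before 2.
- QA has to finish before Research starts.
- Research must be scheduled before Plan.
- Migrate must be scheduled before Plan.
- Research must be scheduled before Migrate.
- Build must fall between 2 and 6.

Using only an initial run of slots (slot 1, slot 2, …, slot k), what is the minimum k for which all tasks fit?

The precedence chain requires at least 5 distinct slots.
With at most 1 per slot and 7 tasks, at least 7 slots are needed.
7 works (last occupied slot: 7): for example Build in 5, Plan in 7, Research in 3, Deploy in 1, Refactor in 6, QA in 2, Migrate in 4.

7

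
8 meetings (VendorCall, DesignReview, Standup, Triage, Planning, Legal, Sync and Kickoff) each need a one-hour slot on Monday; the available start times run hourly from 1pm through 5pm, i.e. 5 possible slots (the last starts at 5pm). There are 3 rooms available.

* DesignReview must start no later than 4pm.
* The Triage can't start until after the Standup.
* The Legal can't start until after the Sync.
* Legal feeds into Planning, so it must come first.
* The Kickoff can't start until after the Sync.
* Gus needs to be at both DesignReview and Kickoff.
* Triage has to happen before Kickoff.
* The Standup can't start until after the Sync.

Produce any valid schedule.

Standup in 2pm; VendorCall in 1pm; DesignReview in 1pm; Kickoff in 4pm; Legal in 2pm; Triage in 3pm; Sync in 1pm; Planning in 3pm

Checking: Triage(3pm) before Kickoff(4pm); Standup(2pm) before Triage(3pm); Legal(2pm) before Planning(3pm); Sync(1pm) before Standup(2pm); Sync(1pm) before Kickoff(4pm); Sync(1pm) before Legal(2pm); DesignReview(1pm) != Kickoff(4pm); DesignReview=1pm in [1pm,4pm]; max 3 per slot (cap 3).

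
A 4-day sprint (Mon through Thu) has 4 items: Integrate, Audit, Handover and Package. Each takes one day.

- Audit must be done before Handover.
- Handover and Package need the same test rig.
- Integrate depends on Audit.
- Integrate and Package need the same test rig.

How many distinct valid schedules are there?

Splitting on Integrate: it can be Tue (7), Wed (12), Thu (15). Listing each branch's schedules as (Audit, Handover, Package):
Integrate=Tue: (Mon,Tue,Mon) (Mon,Tue,Wed) (Mon,Tue,Thu) (Mon,Wed,Mon) (Mon,Wed,Thu) (Mon,Thu,Mon) (Mon,Thu,Wed) — 7.
Integrate=Wed: (Mon,Tue,Mon) (Mon,Tue,Thu) (Mon,Wed,Mon) (Mon,Wed,Tue) (Mon,Wed,Thu) (Mon,Thu,Mon) (Mon,Thu,Tue) (Tue,Wed,Mon) (Tue,Wed,Tue) (Tue,Wed,Thu) (Tue,Thu,Mon) (Tue,Thu,Tue) — 12.
Integrate=Thu: (Mon,Tue,Mon) (Mon,Tue,Wed) (Mon,Wed,Mon) (Mon,Wed,Tue) (Mon,Thu,Mon) (Mon,Thu,Tue) (Mon,Thu,Wed) (Tue,Wed,Mon) (Tue,Wed,Tue) (Tue,Thu,Mon) (Tue,Thu,Tue) (Tue,Thu,Wed) (Wed,Thu,Mon) (Wed,Thu,Tue) (Wed,Thu,Wed) — 15.
Summing: 7 + 12 + 15 = 34.

34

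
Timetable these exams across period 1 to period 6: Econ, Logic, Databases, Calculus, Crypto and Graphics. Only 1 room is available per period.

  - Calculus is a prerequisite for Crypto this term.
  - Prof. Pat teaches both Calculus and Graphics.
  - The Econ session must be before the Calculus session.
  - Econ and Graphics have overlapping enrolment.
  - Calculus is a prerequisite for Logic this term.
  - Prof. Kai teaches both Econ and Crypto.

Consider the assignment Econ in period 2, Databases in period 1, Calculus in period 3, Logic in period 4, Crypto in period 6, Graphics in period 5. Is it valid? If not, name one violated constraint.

Calculus is a prerequisite for Logic this term — holds.
Calculus is a prerequisite for Crypto this term — holds.
Econ and Graphics have overlapping enrolment — holds.
Prof. Kai teaches both Econ and Crypto — holds.
Only 1 room is available per period — holds.
The Econ session must be before the Calculus session — holds.
Prof. Pat teaches both Calculus and Graphics — holds.

Yes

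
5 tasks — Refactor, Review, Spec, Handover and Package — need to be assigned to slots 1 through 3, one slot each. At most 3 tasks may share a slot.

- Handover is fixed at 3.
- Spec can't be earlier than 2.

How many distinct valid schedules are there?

Splitting on Refactor: it can be 1 (17), 2 (16), 3 (12). Listing each branch's schedules as (Review, Spec, Handover, Package):
Refactor=1: (1,2,3,1) (1,2,3,2) (1,2,3,3) (1,3,3,1) (1,3,3,2) (1,3,3,3) (2,2,3,1) (2,2,3,2) (2,2,3,3) (2,3,3,1) (2,3,3,2) (2,3,3,3) (3,2,3,1) (3,2,3,2) (3,2,3,3) (3,3,3,1) (3,3,3,2) — 17.
Refactor=2: (1,2,3,1) (1,2,3,2) (1,2,3,3) (1,3,3,1) (1,3,3,2) (1,3,3,3) (2,2,3,1) (2,2,3,3) (2,3,3,1) (2,3,3,2) (2,3,3,3) (3,2,3,1) (3,2,3,2) (3,2,3,3) (3,3,3,1) (3,3,3,2) — 16.
Refactor=3: (1,2,3,1) (1,2,3,2) (1,2,3,3) (1,3,3,1) (1,3,3,2) (2,2,3,1) (2,2,3,2) (2,2,3,3) (2,3,3,1) (2,3,3,2) (3,2,3,1) (3,2,3,2) — 12.
Summing: 17 + 16 + 12 = 45.

45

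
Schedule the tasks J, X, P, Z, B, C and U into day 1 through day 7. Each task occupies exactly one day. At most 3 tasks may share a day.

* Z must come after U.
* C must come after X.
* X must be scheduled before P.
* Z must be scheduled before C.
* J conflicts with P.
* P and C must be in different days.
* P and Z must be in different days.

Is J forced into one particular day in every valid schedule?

J can be day 1 (e.g. B in day 2, X in day 1, J in day 1, P in day 4, Z in day 2, U in day 1, C in day 3) or day 2 (e.g. B -> day 1; J -> day 2; U -> day 1; P -> day 4; Z -> day 2; X -> day 1; C -> day 3).

No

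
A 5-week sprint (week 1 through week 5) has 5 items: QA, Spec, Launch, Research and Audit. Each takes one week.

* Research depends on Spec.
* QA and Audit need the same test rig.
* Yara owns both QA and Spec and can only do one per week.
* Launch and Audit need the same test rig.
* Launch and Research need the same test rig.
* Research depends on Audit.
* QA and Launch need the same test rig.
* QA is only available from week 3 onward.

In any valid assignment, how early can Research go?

Precedence pushes Research to at least week 2.
Research at week 2 is achievable: Research=week 2, Launch=week 4, Audit=week 1, QA=week 3, Spec=week 1.

week 2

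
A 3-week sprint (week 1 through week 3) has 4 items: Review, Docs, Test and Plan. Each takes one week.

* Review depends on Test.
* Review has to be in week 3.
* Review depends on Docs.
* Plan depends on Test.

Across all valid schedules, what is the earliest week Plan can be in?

Precedence pushes Plan to at least week 2.
Plan at week 2 is achievable: Review -> week 3; Test -> week 1; Docs -> week 1; Plan -> week 2.

week 2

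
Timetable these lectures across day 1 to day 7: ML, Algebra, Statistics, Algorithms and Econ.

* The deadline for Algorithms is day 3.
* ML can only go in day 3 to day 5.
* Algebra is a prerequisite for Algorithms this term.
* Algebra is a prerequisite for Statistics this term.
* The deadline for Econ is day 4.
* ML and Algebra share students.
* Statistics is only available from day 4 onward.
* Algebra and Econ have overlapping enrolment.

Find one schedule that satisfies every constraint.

Algorithms=day 2, Algebra=day 1, ML=day 3, Statistics=day 4, Econ=day 2

Checking: Algebra(day 1) before Statistics(day 4); Algebra(day 1) before Algorithms(day 2); ML(day 3) != Algebra(day 1); Algebra(day 1) != Econ(day 2); Algorithms=day 2 in [day 1,day 3]; ML=day 3 in [day 3,day 5]; Statistics=day 4 in [day 4,day 7]; Econ=day 2 in [day 1,day 4].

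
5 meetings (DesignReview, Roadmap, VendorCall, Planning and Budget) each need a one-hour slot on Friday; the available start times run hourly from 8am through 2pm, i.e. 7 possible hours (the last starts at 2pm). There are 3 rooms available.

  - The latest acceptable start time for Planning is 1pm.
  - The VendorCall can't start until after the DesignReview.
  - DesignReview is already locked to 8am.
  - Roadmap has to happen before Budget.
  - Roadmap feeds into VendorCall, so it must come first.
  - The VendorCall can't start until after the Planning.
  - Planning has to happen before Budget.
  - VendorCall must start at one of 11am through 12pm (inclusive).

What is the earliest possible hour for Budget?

9am

Precedence pushes Budget to at least 9am.
Budget at 9am is achievable: DesignReview in 8am, VendorCall in 11am, Roadmap in 8am, Planning in 8am, Budget in 9am.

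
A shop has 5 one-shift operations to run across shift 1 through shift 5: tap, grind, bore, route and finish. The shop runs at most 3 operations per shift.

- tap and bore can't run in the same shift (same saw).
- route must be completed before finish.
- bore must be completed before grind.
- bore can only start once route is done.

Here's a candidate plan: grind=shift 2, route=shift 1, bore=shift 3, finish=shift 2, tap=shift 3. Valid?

No. bore must be completed before grind is not satisfied.

bore can only start once route is done — holds.
tap and bore can't run in the same shift (same saw) — violated.
bore must be completed before grind — violated.
route must be completed before finish — holds.
The shop runs at most 3 operations per shift — holds.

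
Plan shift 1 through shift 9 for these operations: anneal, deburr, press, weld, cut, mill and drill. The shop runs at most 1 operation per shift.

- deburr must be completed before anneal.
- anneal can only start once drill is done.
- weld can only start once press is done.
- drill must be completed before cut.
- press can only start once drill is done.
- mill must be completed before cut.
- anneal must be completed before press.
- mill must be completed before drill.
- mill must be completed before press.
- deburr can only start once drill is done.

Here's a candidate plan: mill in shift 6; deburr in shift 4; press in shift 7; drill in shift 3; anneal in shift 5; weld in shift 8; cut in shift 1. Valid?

press can only start once drill is done — holds.
mill must be completed before press — holds.
weld can only start once press is done — holds.
mill must be completed before cut — violated.
deburr can only start once drill is done — holds.
anneal must be completed before press — holds.
drill must be completed before cut — violated.
mill must be completed before drill — violated.
The shop runs at most 1 operation per shift — holds.
anneal can only start once drill is done — holds.
deburr must be completed before anneal — holds.

No — it violates: mill must be completed before cut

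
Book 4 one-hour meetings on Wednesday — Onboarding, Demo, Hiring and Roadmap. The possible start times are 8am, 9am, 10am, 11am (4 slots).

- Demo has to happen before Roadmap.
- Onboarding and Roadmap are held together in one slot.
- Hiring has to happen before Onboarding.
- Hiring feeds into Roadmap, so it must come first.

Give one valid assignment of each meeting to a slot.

Demo=8am, Roadmap=9am, Hiring=8am, Onboarding=9am

Checking: Demo(8am) before Roadmap(9am); Hiring(8am) before Onboarding(9am); Hiring(8am) before Roadmap(9am); Onboarding = Roadmap = 9am.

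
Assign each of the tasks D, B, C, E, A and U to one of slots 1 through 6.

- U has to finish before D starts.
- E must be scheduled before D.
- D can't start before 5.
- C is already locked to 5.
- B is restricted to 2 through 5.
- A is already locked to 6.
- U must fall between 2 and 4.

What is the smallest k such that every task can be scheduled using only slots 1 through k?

The precedence chain requires at least 2 distinct slots.
A can't be placed before 6, so the schedule must run through at least slot 6.
6 works (last occupied slot: 6): for example C=5, B=2, E=1, A=6, D=5, U=2.

6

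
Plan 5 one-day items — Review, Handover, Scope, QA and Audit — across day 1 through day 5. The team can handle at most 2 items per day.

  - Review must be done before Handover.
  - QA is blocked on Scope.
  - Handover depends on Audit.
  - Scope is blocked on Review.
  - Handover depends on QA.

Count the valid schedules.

19

Splitting on Review: it can be day 1 (15), day 2 (4). Listing each branch's schedules as (Handover, Scope, QA, Audit) by day number:
Review=day 1: (4,2,3,1) (4,2,3,2) (4,2,3,3) (5,2,3,1) (5,2,3,2) (5,2,3,3) (5,2,3,4) (5,2,4,1) (5,2,4,2) (5,2,4,3) (5,2,4,4) (5,3,4,1) (5,3,4,2) (5,3,4,3) (5,3,4,4) — 15.
Review=day 2: (5,3,4,1) (5,3,4,2) (5,3,4,3) (5,3,4,4) — 4.
Summing: 15 + 4 = 19.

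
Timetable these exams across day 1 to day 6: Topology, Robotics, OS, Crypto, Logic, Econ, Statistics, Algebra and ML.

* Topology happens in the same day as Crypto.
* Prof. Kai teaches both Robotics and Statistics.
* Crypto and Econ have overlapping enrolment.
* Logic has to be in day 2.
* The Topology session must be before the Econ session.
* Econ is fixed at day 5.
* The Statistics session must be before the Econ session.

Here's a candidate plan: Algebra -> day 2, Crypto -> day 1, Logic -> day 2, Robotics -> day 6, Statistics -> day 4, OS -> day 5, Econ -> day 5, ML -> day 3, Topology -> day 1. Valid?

Yes

Econ is fixed at day 5 — holds.
The Statistics session must be before the Econ session — holds.
Crypto and Econ have overlapping enrolment — holds.
The Topology session must be before the Econ session — holds.
Logic has to be in day 2 — holds.
Prof. Kai teaches both Robotics and Statistics — holds.
Topology happens in the same day as Crypto — holds.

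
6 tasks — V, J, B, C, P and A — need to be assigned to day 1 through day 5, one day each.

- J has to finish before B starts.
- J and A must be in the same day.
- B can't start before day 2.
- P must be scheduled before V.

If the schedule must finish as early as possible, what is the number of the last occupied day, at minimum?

The precedence chain requires at least 2 distinct days.
2 works (last occupied day: day 2): for example V -> day 2, P -> day 1, C -> day 1, A -> day 1, B -> day 2, J -> day 1.

day 2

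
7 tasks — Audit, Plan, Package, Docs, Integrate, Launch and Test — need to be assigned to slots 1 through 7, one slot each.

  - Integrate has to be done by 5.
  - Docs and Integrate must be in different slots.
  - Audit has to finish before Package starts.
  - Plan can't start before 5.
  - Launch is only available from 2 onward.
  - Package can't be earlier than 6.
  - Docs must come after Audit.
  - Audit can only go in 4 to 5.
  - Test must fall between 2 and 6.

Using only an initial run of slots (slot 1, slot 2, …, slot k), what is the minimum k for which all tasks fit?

The precedence chain requires at least 2 distinct slots.
Package can't be placed before 6, so the schedule must run through at least slot 6.
6 works (last occupied slot: 6): for example Plan=5, Integrate=1, Test=2, Package=6, Docs=5, Audit=4, Launch=2.

6 slots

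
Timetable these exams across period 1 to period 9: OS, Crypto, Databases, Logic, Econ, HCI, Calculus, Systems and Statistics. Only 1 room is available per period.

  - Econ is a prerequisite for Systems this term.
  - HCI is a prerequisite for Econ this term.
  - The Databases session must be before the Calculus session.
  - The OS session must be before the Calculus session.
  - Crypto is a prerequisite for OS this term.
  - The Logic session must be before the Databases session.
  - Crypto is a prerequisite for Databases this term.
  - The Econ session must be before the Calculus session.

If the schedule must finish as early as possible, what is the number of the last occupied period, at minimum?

The precedence chain requires at least 3 distinct periods.
With at most 1 per period and 9 exams, at least 9 periods are needed.
9 works (last occupied period: period 9): for example Calculus -> period 7; Databases -> period 3; OS -> period 6; Logic -> period 2; Crypto -> period 1; HCI -> period 4; Systems -> period 8; Statistics -> period 9; Econ -> period 5.

9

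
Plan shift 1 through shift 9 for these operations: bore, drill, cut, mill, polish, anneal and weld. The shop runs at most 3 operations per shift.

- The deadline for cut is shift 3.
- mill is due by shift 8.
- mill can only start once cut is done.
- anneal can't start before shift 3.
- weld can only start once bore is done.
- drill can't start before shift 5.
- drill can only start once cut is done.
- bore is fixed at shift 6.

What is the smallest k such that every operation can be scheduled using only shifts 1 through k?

7 shifts

The precedence chain requires at least 2 distinct shifts.
With at most 3 per shift and 7 operations, at least 3 shifts are needed.
Propagating the time windows through the other constraints, weld can't land before shift 7, so the schedule must run through at least shift 7.
7 works (last occupied shift: shift 7): for example polish in shift 1, mill in shift 2, cut in shift 1, bore in shift 6, drill in shift 5, anneal in shift 3, weld in shift 7.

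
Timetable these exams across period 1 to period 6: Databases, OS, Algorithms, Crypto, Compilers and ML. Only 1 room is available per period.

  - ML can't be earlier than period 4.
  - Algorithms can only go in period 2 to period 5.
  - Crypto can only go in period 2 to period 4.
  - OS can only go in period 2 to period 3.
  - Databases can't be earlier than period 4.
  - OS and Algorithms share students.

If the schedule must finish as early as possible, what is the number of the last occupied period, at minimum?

6

With at most 1 per period and 6 exams, at least 6 periods are needed.
Databases can't be placed before period 4, so the schedule must run through at least period 4.
6 works (last occupied period: period 6): for example Compilers=period 1; Crypto=period 3; Algorithms=period 5; ML=period 6; Databases=period 4; OS=period 2.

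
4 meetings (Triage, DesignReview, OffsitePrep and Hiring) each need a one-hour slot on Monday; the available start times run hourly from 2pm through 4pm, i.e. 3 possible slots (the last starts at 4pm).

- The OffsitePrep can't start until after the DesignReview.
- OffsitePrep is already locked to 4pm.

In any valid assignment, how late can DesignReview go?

Downstream work caps DesignReview at 3pm.
DesignReview at 3pm is achievable: Hiring=2pm; Triage=2pm; DesignReview=3pm; OffsitePrep=4pm.

3pm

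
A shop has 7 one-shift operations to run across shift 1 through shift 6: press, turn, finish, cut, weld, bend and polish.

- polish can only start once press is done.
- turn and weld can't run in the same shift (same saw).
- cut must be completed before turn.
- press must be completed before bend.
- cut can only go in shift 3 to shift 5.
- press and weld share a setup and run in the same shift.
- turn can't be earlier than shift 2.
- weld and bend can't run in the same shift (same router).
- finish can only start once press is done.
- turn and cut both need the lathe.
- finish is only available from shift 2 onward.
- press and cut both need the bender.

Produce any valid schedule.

turn -> shift 4, polish -> shift 2, press -> shift 1, weld -> shift 1, finish -> shift 2, bend -> shift 2, cut -> shift 3

Checking: press(shift 1) before finish(shift 2); press(shift 1) before polish(shift 2); press(shift 1) before bend(shift 2); cut(shift 3) before turn(shift 4); turn(shift 4) != cut(shift 3); turn(shift 4) != weld(shift 1); press(shift 1) != cut(shift 3); weld(shift 1) != bend(shift 2); press = weld = shift 1; cut=shift 3 in [shift 3,shift 5]; finish=shift 2 in [shift 2,shift 6]; turn=shift 4 in [shift 2,shift 6].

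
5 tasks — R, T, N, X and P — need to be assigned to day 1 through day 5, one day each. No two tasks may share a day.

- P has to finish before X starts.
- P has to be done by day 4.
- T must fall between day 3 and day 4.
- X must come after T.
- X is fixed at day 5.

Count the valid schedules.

Splitting on R: it can be day 1 (4), day 2 (4), day 3 (2), day 4 (2). Listing each branch's schedules as (T, N, X, P) by day number:
R=day 1: (3,2,5,4) (3,4,5,2) (4,2,5,3) (4,3,5,2) — 4.
R=day 2: (3,1,5,4) (3,4,5,1) (4,1,5,3) (4,3,5,1) — 4.
R=day 3: (4,1,5,2) (4,2,5,1) — 2.
R=day 4: (3,1,5,2) (3,2,5,1) — 2.
Summing: 4 + 4 + 2 + 2 = 12.

12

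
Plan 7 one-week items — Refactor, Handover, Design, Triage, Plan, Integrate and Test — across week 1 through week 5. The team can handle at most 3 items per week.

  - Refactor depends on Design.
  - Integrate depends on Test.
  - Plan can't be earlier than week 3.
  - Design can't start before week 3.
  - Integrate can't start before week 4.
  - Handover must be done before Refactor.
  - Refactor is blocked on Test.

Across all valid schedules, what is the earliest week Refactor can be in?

week 4

Precedence pushes Refactor to at least week 4.
Refactor at week 4 is achievable: Test -> week 1; Refactor -> week 4; Design -> week 3; Handover -> week 1; Integrate -> week 4; Triage -> week 1; Plan -> week 3.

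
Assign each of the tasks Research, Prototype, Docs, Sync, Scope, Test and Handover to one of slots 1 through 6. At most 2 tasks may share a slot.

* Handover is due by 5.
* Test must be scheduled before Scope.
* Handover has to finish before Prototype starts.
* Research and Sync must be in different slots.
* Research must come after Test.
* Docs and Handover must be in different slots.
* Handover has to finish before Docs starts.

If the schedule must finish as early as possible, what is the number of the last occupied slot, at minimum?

The precedence chain requires at least 2 distinct slots.
With at most 2 per slot and 7 tasks, at least 4 slots are needed.
4 works (last occupied slot: 4): for example Prototype in 2; Research in 2; Handover in 1; Sync in 4; Test in 1; Docs in 3; Scope in 3.

slot 4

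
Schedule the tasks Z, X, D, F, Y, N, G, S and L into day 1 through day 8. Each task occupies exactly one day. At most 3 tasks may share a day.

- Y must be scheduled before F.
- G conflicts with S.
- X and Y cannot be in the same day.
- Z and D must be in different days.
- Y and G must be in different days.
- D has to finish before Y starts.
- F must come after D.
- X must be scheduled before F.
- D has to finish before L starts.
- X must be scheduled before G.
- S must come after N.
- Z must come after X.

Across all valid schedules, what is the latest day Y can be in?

Precedence pushes Y to at least day 2; downstream work caps Y at day 7.
Y at day 7 is achievable: G -> day 2; L -> day 2; Z -> day 2; S -> day 3; X -> day 1; F -> day 8; D -> day 1; Y -> day 7; N -> day 1.

day 7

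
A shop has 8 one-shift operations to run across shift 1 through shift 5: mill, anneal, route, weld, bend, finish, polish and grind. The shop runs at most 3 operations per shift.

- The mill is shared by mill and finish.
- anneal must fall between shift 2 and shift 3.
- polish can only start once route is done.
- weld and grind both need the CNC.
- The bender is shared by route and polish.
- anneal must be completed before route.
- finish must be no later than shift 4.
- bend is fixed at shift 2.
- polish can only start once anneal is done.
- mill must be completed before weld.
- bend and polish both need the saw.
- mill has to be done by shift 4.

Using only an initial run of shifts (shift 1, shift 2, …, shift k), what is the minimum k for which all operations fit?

4 shifts

The precedence chain requires at least 3 distinct shifts.
With at most 3 per shift and 8 operations, at least 3 shifts are needed.
Propagating the time windows through the other constraints, polish can't land before shift 4, so the schedule must run through at least shift 4.
4 works (last occupied shift: shift 4): for example route -> shift 3, polish -> shift 4, weld -> shift 2, bend -> shift 2, mill -> shift 1, finish -> shift 3, anneal -> shift 2, grind -> shift 1.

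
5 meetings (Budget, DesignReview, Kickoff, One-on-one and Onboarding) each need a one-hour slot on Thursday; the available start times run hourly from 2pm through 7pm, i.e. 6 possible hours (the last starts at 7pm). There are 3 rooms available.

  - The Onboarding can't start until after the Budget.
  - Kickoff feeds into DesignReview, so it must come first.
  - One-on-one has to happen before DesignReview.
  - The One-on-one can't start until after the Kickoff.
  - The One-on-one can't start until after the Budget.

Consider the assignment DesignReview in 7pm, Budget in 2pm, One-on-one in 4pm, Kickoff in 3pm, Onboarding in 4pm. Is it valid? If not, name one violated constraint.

The One-on-one can't start until after the Kickoff — holds.
One-on-one has to happen before DesignReview — holds.
Kickoff feeds into DesignReview, so it must come first — holds.
There are 3 rooms available — holds.
The One-on-one can't start until after the Budget — holds.
The Onboarding can't start until after the Budget — holds.

Valid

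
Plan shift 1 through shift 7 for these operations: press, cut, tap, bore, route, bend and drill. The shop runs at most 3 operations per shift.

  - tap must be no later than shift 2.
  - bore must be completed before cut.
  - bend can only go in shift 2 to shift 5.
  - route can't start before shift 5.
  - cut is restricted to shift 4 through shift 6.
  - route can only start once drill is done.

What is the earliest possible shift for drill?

Downstream work caps drill at shift 6.
drill at shift 1 is achievable: cut=shift 4; drill=shift 1; tap=shift 1; bore=shift 1; route=shift 5; press=shift 2; bend=shift 2.

shift 1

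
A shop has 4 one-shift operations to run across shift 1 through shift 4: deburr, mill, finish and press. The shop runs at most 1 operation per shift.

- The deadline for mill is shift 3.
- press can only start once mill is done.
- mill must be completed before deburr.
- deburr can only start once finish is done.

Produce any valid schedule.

mill -> shift 1; finish -> shift 2; deburr -> shift 3; press -> shift 4

Checking: finish(shift 2) before deburr(shift 3); mill(shift 1) before press(shift 4); mill(shift 1) before deburr(shift 3); mill=shift 1 in [shift 1,shift 3]; max 1 per shift (cap 1).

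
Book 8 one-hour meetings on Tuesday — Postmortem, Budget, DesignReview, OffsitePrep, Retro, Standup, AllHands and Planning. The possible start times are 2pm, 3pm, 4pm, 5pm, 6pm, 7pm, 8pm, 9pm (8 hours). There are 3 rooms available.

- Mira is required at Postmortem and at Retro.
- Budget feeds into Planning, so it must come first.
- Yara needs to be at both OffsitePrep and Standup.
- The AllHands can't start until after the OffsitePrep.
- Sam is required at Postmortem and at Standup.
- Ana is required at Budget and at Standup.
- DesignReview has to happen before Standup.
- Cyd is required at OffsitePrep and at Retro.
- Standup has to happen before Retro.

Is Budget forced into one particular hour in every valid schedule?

No

Budget can be 2pm (e.g. Postmortem -> 5pm; DesignReview -> 2pm; OffsitePrep -> 2pm; AllHands -> 3pm; Planning -> 3pm; Budget -> 2pm; Standup -> 3pm; Retro -> 4pm) or 3pm (e.g. Standup=4pm, OffsitePrep=2pm, Budget=3pm, Planning=4pm, AllHands=3pm, Postmortem=2pm, Retro=5pm, DesignReview=2pm).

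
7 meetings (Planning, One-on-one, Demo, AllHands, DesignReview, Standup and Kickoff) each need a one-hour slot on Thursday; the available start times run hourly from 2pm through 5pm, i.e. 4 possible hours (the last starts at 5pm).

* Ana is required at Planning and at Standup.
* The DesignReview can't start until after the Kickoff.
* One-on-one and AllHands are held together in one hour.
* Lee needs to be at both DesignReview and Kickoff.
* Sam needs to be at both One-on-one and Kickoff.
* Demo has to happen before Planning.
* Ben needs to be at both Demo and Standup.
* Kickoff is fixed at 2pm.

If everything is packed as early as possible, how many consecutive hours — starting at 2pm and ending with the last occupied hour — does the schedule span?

3 hours

The precedence chain requires at least 2 distinct hours.
Could 2 hours be enough, i.e. nothing placed later than 3pm? No: Planning must come after Demo (at 2pm or later) → {3pm}; Demo must come before Planning (at 3pm or earlier) → {2pm}; Standup can't share with Demo (2pm) → {3pm}; Standup can't share with Planning (3pm) → nothing is left.
So 2 hours is not enough.
3 works (last occupied hour: 4pm): for example DesignReview -> 3pm, Planning -> 3pm, One-on-one -> 3pm, AllHands -> 3pm, Kickoff -> 2pm, Demo -> 2pm, Standup -> 4pm.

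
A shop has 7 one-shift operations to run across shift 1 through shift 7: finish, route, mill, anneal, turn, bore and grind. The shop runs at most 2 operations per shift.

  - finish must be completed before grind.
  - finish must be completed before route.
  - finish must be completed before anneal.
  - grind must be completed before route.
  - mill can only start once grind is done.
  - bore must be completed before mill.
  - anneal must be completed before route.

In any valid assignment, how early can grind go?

shift 2

Precedence pushes grind to at least shift 2; downstream work caps grind at shift 6.
grind at shift 2 is achievable: route=shift 3, finish=shift 1, grind=shift 2, anneal=shift 2, mill=shift 3, bore=shift 1, turn=shift 4.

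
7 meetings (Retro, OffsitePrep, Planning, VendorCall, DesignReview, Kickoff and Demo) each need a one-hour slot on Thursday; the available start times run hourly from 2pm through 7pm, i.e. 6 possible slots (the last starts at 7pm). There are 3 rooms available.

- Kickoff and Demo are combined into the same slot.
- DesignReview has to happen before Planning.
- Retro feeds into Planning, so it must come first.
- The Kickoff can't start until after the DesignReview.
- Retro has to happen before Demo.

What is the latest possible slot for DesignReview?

6pm

Downstream work caps DesignReview at 6pm.
DesignReview at 6pm is achievable: Demo -> 7pm; Retro -> 2pm; Planning -> 7pm; OffsitePrep -> 2pm; Kickoff -> 7pm; DesignReview -> 6pm; VendorCall -> 2pm.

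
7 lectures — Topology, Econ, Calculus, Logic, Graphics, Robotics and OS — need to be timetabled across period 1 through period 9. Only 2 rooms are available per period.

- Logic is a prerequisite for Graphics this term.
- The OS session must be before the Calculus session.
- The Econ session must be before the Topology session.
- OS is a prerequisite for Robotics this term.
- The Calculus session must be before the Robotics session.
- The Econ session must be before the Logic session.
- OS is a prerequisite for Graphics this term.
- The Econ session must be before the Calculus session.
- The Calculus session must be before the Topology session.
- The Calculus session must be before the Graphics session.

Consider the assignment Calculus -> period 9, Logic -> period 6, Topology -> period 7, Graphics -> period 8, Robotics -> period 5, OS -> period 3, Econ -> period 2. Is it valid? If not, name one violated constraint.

No — it violates: The Calculus session must be before the Robotics session

The Calculus session must be before the Robotics session — violated.
Only 2 rooms are available per period — holds.
OS is a prerequisite for Robotics this term — holds.
The Econ session must be before the Logic session — holds.
The OS session must be before the Calculus session — holds.
The Econ session must be before the Calculus session — holds.
The Econ session must be before the Topology session — holds.
Logic is a prerequisite for Graphics this term — holds.
The Calculus session must be before the Topology session — violated.
The Calculus session must be before the Graphics session — violated.
OS is a prerequisite for Graphics this term — holds.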